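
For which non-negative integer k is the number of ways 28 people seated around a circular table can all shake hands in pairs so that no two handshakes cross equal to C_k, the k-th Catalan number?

With 28 = 2·14 people, non-crossing handshake pairings are non-crossing perfect matchings on a circle, counted by C_14.

14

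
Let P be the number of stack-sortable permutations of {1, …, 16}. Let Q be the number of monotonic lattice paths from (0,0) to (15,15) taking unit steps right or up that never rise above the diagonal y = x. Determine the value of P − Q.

25662825

By Knuth's characterisation, the stack-sortable permutations of length 16 are the 231-avoiders, numbering C_16. So P = C_16 = 35357670.
Monotone paths in an n×n grid that stay weakly below the diagonal are counted by C_n; here n = 15. So Q = C_15 = 9694845.
P − Q = 35357670 − 9694845 = 25662825.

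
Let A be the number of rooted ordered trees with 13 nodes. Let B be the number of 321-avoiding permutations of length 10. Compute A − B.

191216

Rooted ordered (plane) trees on m nodes have m−1 edges and are counted by C_{m−1}; m = 13 gives C_12. So A = C_12 = 208012.
Permutations of [n] avoiding any single length-3 pattern are counted by C_n; here n = 10. So B = C_10 = 16796.
A − B = 208012 − 16796 = 191216.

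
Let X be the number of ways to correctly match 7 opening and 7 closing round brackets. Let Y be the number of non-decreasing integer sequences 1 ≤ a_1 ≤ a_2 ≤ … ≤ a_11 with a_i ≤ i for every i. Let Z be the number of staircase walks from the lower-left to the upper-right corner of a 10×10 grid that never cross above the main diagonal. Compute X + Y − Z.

With 7 pairs the number of balanced bracket strings is the Catalan number C_7. So X = C_7 = 429.
Weakly increasing sequences with a_i ≤ i biject with Dyck paths of semilength 11, so there are C_11. So Y = C_11 = 58786.
Monotone paths in an n×n grid that stay weakly below the diagonal are counted by C_n; here n = 10. So Z = C_10 = 16796.
X + Y − Z = 429 + 58786 − 16796 = 42419.

42419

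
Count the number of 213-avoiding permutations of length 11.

58786

For any fixed pattern of length 3, the pattern-avoiding permutations of [11] number C_11.
C_11 = C(22,11)/12 = 705432/12 = 58786.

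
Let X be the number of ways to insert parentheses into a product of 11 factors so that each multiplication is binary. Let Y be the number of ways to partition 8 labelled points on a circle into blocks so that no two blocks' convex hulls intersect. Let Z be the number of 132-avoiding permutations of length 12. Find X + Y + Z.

226238

Ways to associate a product of 11 factors correspond to binary trees on 11 leaves, so the count is C_10. So X = C_10 = 16796.
The non-crossing partitions of [8] form a lattice of size C_8. So Y = C_8 = 1430.
For any fixed pattern of length 3, the pattern-avoiding permutations of [12] number C_12. So Z = C_12 = 208012.
X + Y + Z = 16796 + 1430 + 208012 = 226238.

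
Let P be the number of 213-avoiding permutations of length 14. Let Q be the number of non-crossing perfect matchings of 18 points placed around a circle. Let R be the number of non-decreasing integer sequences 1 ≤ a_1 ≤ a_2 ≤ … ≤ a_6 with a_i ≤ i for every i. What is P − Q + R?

Permutations of [n] avoiding any single length-3 pattern are counted by C_n; here n = 14. So P = C_14 = 2674440.
Pairing 18 circle points by 9 non-crossing chords gives C_9 matchings. So Q = C_9 = 4862.
Such sub-staircase sequences of length n are counted by C_n; here n = 6. So R = C_6 = 132.
P − Q + R = 2674440 − 4862 + 132 = 2669710.

2669710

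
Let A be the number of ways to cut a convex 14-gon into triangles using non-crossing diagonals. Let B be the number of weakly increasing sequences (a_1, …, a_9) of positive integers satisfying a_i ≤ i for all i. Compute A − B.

203150

The number of triangulations of a 14-gon is the Catalan number C_12 (index = sides − 2). So A = C_12 = 208012.
Weakly increasing sequences with a_i ≤ i biject with Dyck paths of semilength 9, so there are C_9. So B = C_9 = 4862.
A − B = 208012 − 4862 = 203150.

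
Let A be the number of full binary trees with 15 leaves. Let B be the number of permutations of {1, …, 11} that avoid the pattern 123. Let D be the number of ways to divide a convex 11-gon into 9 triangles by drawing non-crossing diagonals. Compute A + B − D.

Full binary trees with 15 leaves have 15−1 = 14 internal nodes, so there are C_14 of them. So A = C_14 = 2674440.
Permutations of [n] avoiding any single length-3 pattern are counted by C_n; here n = 11. So B = C_11 = 58786.
The number of triangulations of an 11-gon is the Catalan number C_9 (index = sides − 2). So D = C_9 = 4862.
A + B − D = 2674440 + 58786 − 4862 = 2728364.

2728364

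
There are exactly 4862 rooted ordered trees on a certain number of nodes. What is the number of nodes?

Rooted ordered trees on m nodes are counted by C_{m−1}. Since C_9 = 4862, the index is 9.
So the index is 9, and the number of nodes is 9 + 1 = 10.

10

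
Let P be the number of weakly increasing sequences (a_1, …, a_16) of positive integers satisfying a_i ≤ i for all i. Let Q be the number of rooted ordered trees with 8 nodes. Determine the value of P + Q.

35358099

Such sub-staircase sequences of length n are counted by C_n; here n = 16. So P = C_16 = 35357670.
A rooted plane tree on 8 nodes has 7 edges, and such trees are counted by C_7. So Q = C_7 = 429.
P + Q = 35357670 + 429 = 35358099.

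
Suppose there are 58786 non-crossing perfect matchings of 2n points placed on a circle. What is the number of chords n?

11

Non-crossing pairings of 2n points on a circle are counted by C_n. Since C_11 = 58786, the index is 11.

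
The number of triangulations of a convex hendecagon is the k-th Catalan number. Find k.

A convex 11-gon is triangulated into 9 triangles, and the number of such triangulations is the Catalan number C_{11−2} = C_9.

9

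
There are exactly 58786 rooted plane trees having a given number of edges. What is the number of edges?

Rooted ordered trees with n edges are counted by C_n. Since C_11 = 58786, the index is 11.

11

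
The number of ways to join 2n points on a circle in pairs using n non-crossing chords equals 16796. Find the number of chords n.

10

Non-crossing pairings of 2n points on a circle are counted by C_n, and C_10 = 16796.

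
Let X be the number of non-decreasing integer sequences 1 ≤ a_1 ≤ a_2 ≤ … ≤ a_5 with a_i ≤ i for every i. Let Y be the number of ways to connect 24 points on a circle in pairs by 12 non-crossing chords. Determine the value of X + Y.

Weakly increasing sequences with a_i ≤ i biject with Dyck paths of semilength 5, so there are C_5. So X = C_5 = 42.
Pairing 24 circle points by 12 non-crossing chords gives C_12 matchings. So Y = C_12 = 208012.
X + Y = 42 + 208012 = 208054.

208054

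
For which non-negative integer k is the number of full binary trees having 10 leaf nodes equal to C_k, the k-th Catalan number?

Full binary trees with 10 leaves have 10−1 = 9 internal nodes, so there are C_9 of them.

9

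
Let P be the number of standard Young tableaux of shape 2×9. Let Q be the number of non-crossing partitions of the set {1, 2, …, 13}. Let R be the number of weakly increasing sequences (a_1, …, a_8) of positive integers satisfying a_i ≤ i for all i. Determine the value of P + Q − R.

Standard Young tableaux of shape 2×n are counted by C_n; here n = 9. So P = C_9 = 4862.
The non-crossing partitions of [13] form a lattice of size C_13. So Q = C_13 = 742900.
Weakly increasing sequences with a_i ≤ i biject with Dyck paths of semilength 8, so there are C_8. So R = C_8 = 1430.
P + Q − R = 4862 + 742900 − 1430 = 746332.

746332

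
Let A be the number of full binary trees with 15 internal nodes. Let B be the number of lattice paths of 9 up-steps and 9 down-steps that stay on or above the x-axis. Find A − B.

9689983

The number of full binary trees on 15 internal nodes is the Catalan number C_15. So A = C_15 = 9694845.
A Dyck path with 9 up-steps and 9 down-steps has semilength 9, so there are C_9 of them. So B = C_9 = 4862.
A − B = 9694845 − 4862 = 9689983.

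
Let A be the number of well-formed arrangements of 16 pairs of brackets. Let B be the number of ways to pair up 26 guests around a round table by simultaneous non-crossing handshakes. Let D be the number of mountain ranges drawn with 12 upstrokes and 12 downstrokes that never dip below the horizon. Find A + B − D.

35892558

A balanced arrangement of 16 bracket pairs is a Dyck word of semilength 16, so the count is C_16. So A = C_16 = 35357670.
Non-crossing handshake pairings of 2n people are counted by C_n; 26 people gives n = 13. So B = C_13 = 742900.
Dyck paths of semilength n (length 2n) are counted by C_n; here n = 12. So D = C_12 = 208012.
A + B − D = 35357670 + 742900 − 208012 = 35892558.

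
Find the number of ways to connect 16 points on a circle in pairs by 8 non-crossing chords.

1430

Non-crossing perfect matchings of 2n points on a circle are counted by C_n; with 16 points, n = 8.
C_8 = C(16,8)/9 = 12870/9 = 1430.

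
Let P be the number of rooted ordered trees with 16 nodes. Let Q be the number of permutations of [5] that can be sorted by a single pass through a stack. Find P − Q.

9694803

A rooted plane tree on 16 nodes has 15 edges, and such trees are counted by C_15. So P = C_15 = 9694845.
By Knuth's characterisation, the stack-sortable permutations of length 5 are the 231-avoiders, numbering C_5. So Q = C_5 = 42.
P − Q = 9694845 − 42 = 9694803.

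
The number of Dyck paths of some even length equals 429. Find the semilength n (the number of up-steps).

Dyck paths of semilength n are counted by C_n. Since C_7 = 429, the index is 7.

7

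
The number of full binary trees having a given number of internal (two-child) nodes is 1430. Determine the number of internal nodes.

Full binary trees with n internal nodes are counted by C_n, and C_8 = 1430.

8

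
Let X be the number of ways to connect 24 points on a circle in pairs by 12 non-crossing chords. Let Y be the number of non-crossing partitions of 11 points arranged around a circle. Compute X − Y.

Pairing 24 circle points by 12 non-crossing chords gives C_12 matchings. So X = C_12 = 208012.
Non-crossing partitions of an n-element set are counted by C_n; here n = 11. So Y = C_11 = 58786.
X − Y = 208012 − 58786 = 149226.

149226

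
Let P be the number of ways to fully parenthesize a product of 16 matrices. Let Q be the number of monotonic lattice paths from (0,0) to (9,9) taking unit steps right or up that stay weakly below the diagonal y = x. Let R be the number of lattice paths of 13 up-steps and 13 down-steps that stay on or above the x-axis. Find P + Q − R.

Ways to associate a product of 16 factors correspond to binary trees on 16 leaves, so the count is C_15. So P = C_15 = 9694845.
Sub-diagonal monotone paths from (0,0) to (9,9) biject with Dyck paths of semilength 9, giving C_9. So Q = C_9 = 4862.
A Dyck path with 13 up-steps and 13 down-steps has semilength 13, so there are C_13 of them. So R = C_13 = 742900.
P + Q − R = 9694845 + 4862 − 742900 = 8956807.

8956807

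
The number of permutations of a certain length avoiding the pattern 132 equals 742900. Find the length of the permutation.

13

Permutations of [n] avoiding a fixed length-3 pattern are counted by C_n. The Catalan number equal to 742900 is C_13.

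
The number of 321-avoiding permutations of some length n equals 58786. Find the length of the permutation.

Permutations of [n] avoiding a fixed length-3 pattern are counted by C_n; 58786 = C_11.

11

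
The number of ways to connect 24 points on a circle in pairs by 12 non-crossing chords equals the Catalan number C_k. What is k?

Pairing 24 circle points by 12 non-crossing chords gives C_12 matchings.

12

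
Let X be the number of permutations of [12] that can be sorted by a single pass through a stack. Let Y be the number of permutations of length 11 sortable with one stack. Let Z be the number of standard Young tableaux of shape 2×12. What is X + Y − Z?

58786

Stack-sortable permutations are exactly the 231-avoiding ones, counted by C_n; here n = 12. So X = C_12 = 208012.
By Knuth's characterisation, the stack-sortable permutations of length 11 are the 231-avoiders, numbering C_11. So Y = C_11 = 58786.
By the hook-length formula (or a Dyck-path bijection), SYT of shape 2×12 number C_12. So Z = C_12 = 208012.
X + Y − Z = 208012 + 58786 − 208012 = 58786.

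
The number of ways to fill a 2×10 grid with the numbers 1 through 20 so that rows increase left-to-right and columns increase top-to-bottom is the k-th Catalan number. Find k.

Standard Young tableaux of shape 2×n are counted by C_n; here n = 10.

10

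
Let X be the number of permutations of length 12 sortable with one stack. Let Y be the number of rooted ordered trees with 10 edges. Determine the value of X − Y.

Stack-sortable permutations are exactly the 231-avoiding ones, counted by C_n; here n = 12. So X = C_12 = 208012.
Rooted ordered trees with n edges are counted by C_n; here n = 10. So Y = C_10 = 16796.
X − Y = 208012 − 16796 = 191216.

191216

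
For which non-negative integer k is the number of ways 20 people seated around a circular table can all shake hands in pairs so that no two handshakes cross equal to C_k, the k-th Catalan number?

With 20 = 2·10 people, non-crossing handshake pairings are non-crossing perfect matchings on a circle, counted by C_10.

10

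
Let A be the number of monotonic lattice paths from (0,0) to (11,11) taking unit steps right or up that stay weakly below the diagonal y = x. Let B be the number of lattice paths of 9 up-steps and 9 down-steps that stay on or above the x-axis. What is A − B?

53924

Monotone paths in an n×n grid that stay weakly below the diagonal are counted by C_n; here n = 11. So A = C_11 = 58786.
A Dyck path with 9 up-steps and 9 down-steps has semilength 9, so there are C_9 of them. So B = C_9 = 4862.
A − B = 58786 − 4862 = 53924.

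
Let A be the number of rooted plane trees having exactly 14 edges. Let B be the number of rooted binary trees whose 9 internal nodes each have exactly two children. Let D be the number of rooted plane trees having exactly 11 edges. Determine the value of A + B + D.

2738088

A rooted plane tree with 14 edges has 15 nodes, and the count is C_14. So A = C_14 = 2674440.
The number of full binary trees on 9 internal nodes is the Catalan number C_9. So B = C_9 = 4862.
Rooted ordered trees with n edges are counted by C_n; here n = 11. So D = C_11 = 58786.
A + B + D = 2674440 + 4862 + 58786 = 2738088.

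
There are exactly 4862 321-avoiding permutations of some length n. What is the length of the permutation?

Permutations of [n] avoiding a fixed length-3 pattern are counted by C_n. The Catalan number equal to 4862 is C_9.

9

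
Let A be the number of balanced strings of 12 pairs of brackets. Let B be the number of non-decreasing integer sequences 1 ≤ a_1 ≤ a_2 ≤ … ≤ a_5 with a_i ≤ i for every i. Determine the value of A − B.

A balanced arrangement of 12 bracket pairs is a Dyck word of semilength 12, so the count is C_12. So A = C_12 = 208012.
Weakly increasing sequences with a_i ≤ i biject with Dyck paths of semilength 5, so there are C_5. So B = C_5 = 42.
A − B = 208012 − 42 = 207970.

207970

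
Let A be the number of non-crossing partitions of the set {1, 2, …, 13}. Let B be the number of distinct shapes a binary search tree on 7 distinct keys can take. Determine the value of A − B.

Non-crossing partitions of an n-element set are counted by C_n; here n = 13. So A = C_13 = 742900.
There are C_n binary search tree shapes on n keys; with n = 7 that is C_7. So B = C_7 = 429.
A − B = 742900 − 429 = 742471.

742471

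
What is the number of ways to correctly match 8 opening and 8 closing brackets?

1430

A balanced arrangement of 8 bracket pairs is a Dyck word of semilength 8, so the count is C_8.
C_8 = C_7 · 2(2·7+1)/(7+2) = 429 · 30/9 = 1430.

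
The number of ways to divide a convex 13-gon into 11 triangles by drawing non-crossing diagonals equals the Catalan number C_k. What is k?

Triangulations of a convex m-gon are counted by C_{m−2}; with m = 13 this is C_11.

11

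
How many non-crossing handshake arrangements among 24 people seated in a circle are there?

Non-crossing handshake pairings of 2n people are counted by C_n; 24 people gives n = 12.
C_12 = C(24,12)/13 = 2704156/13 = 208012.

208012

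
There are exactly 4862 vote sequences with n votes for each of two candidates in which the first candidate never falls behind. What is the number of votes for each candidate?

9

Such ballot sequences with n votes each are counted by C_n, and C_9 = 4862.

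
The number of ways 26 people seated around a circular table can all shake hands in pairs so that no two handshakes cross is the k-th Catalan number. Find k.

13

With 26 = 2·13 people, non-crossing handshake pairings are non-crossing perfect matchings on a circle, counted by C_13.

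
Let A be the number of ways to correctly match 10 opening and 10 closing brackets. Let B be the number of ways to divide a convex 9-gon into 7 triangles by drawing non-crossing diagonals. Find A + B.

With 10 pairs the number of balanced bracket strings is the Catalan number C_10. So A = C_10 = 16796.
Triangulations of a convex m-gon are counted by C_{m−2}; with m = 9 this is C_7. So B = C_7 = 429.
A + B = 16796 + 429 = 17225.

17225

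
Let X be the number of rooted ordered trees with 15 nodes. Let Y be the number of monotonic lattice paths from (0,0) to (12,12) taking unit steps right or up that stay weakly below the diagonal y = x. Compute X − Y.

A rooted plane tree on 15 nodes has 14 edges, and such trees are counted by C_14. So X = C_14 = 2674440.
Sub-diagonal monotone paths from (0,0) to (12,12) biject with Dyck paths of semilength 12, giving C_12. So Y = C_12 = 208012.
X − Y = 2674440 − 208012 = 2466428.

2466428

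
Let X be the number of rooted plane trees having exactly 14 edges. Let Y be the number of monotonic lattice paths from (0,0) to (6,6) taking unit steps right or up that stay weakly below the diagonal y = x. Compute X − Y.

2674308

A rooted plane tree with 14 edges has 15 nodes, and the count is C_14. So X = C_14 = 2674440.
Monotone paths in an n×n grid that stay weakly below the diagonal are counted by C_n; here n = 6. So Y = C_6 = 132.
X − Y = 2674440 − 132 = 2674308.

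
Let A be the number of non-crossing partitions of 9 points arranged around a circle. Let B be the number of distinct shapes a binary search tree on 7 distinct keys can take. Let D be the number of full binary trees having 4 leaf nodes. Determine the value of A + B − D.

5286

Non-crossing partitions of an n-element set are counted by C_n; here n = 9. So A = C_9 = 4862.
There are C_n binary search tree shapes on n keys; with n = 7 that is C_7. So B = C_7 = 429.
A full binary tree with L leaves has L−1 internal nodes and is counted by C_{L−1}; L = 4 gives C_3. So D = C_3 = 5.
A + B − D = 4862 + 429 − 5 = 5286.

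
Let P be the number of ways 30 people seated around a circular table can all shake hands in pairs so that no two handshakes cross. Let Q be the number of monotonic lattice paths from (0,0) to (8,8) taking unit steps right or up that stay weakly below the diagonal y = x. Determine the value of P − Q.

9693415

Non-crossing handshake pairings of 2n people are counted by C_n; 30 people gives n = 15. So P = C_15 = 9694845.
Monotone paths in an n×n grid that stay weakly below the diagonal are counted by C_n; here n = 8. So Q = C_8 = 1430.
P − Q = 9694845 − 1430 = 9693415.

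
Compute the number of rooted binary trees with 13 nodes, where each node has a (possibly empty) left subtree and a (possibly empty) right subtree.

Rooted binary trees with 13 nodes (each child slot possibly empty) number C_13.
C_13 = C(26,13)/14 = 10400600/14 = 742900.

742900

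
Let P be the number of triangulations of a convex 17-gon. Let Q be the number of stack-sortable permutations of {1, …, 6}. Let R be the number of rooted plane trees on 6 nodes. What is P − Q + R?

The number of triangulations of a 17-gon is the Catalan number C_15 (index = sides − 2). So P = C_15 = 9694845.
By Knuth's characterisation, the stack-sortable permutations of length 6 are the 231-avoiders, numbering C_6. So Q = C_6 = 132.
A rooted plane tree on 6 nodes has 5 edges, and such trees are counted by C_5. So R = C_5 = 42.
P − Q + R = 9694845 − 132 + 42 = 9694755.

9694755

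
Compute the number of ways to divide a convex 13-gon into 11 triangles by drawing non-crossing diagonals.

Triangulations of a convex m-gon are counted by C_{m−2}; with m = 13 this is C_11.
C_11 = C(22,11)/12 = 705432/12 = 58786.

58786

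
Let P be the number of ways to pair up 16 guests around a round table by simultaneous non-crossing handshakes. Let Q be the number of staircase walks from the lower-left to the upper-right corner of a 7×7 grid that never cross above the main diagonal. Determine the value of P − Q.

1001

With 16 = 2·8 people, non-crossing handshake pairings are non-crossing perfect matchings on a circle, counted by C_8. So P = C_8 = 1430.
Monotone paths in an n×n grid that stay weakly below the diagonal are counted by C_n; here n = 7. So Q = C_7 = 429.
P − Q = 1430 − 429 = 1001.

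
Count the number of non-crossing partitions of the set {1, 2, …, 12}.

208012

Non-crossing partitions of an n-element set are counted by C_n; here n = 12.
C_12 = C(24,12)/13 = 2704156/13 = 208012.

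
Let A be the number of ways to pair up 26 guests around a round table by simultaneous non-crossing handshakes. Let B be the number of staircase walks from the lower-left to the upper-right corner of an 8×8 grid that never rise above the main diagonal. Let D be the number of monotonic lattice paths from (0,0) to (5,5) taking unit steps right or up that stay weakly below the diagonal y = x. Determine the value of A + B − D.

744288

With 26 = 2·13 people, non-crossing handshake pairings are non-crossing perfect matchings on a circle, counted by C_13. So A = C_13 = 742900.
Monotone paths in an n×n grid that stay weakly below the diagonal are counted by C_n; here n = 8. So B = C_8 = 1430.
Monotone paths in an n×n grid that stay weakly below the diagonal are counted by C_n; here n = 5. So D = C_5 = 42.
A + B − D = 742900 + 1430 − 42 = 744288.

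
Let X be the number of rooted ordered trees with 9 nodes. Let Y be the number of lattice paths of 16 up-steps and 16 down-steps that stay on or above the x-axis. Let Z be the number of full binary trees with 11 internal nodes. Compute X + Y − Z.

A rooted plane tree on 9 nodes has 8 edges, and such trees are counted by C_8. So X = C_8 = 1430.
Dyck paths of semilength n (length 2n) are counted by C_n; here n = 16. So Y = C_16 = 35357670.
The number of full binary trees on 11 internal nodes is the Catalan number C_11. So Z = C_11 = 58786.
X + Y − Z = 1430 + 35357670 − 58786 = 35300314.

35300314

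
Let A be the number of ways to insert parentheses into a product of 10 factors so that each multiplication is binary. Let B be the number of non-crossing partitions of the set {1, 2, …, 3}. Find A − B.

Parenthesizations of m factors correspond to full binary trees with m leaves, counted by C_{m−1}; m = 10 gives C_9. So A = C_9 = 4862.
The non-crossing partitions of [3] form a lattice of size C_3. So B = C_3 = 5.
A − B = 4862 − 5 = 4857.

4857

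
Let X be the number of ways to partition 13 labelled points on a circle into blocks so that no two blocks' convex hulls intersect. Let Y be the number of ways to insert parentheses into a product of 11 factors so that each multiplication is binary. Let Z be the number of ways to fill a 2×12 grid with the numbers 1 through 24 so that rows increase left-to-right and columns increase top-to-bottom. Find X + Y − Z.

The non-crossing partitions of [13] form a lattice of size C_13. So X = C_13 = 742900.
Parenthesizations of m factors correspond to full binary trees with m leaves, counted by C_{m−1}; m = 11 gives C_10. So Y = C_10 = 16796.
Standard Young tableaux of shape 2×n are counted by C_n; here n = 12. So Z = C_12 = 208012.
X + Y − Z = 742900 + 16796 − 208012 = 551684.

551684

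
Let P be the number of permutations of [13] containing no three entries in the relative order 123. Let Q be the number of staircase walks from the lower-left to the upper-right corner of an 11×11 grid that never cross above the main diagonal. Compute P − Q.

684114

For any fixed pattern of length 3, the pattern-avoiding permutations of [13] number C_13. So P = C_13 = 742900.
Monotone paths in an n×n grid that stay weakly below the diagonal are counted by C_n; here n = 11. So Q = C_11 = 58786.
P − Q = 742900 − 58786 = 684114.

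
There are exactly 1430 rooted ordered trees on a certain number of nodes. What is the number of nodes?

9

Rooted ordered trees on m nodes are counted by C_{m−1}. The Catalan number equal to 1430 is C_8.
So the index is 8, and the number of nodes is 8 + 1 = 9.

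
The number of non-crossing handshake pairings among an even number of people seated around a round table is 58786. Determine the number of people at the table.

Non-crossing handshake pairings of 2n people are counted by C_n. Since C_11 = 58786, the index is 11.
So n = 11, and there are 2n = 22 people.

22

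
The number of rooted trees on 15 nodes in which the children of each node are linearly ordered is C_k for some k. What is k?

Rooted ordered (plane) trees on m nodes have m−1 edges and are counted by C_{m−1}; m = 15 gives C_14.

14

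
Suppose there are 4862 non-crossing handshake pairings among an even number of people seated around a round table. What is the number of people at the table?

18

Non-crossing handshake pairings of 2n people are counted by C_n, and C_9 = 4862.
So n = 9, and there are 2n = 18 people.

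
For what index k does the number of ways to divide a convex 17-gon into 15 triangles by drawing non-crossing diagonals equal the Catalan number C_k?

15

A convex 17-gon is triangulated into 15 triangles, and the number of such triangulations is the Catalan number C_{17−2} = C_15.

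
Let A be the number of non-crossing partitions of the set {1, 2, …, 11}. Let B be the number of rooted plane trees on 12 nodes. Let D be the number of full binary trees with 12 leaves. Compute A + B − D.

The non-crossing partitions of [11] form a lattice of size C_11. So A = C_11 = 58786.
Rooted ordered (plane) trees on m nodes have m−1 edges and are counted by C_{m−1}; m = 12 gives C_11. So B = C_11 = 58786.
A full binary tree with L leaves has L−1 internal nodes and is counted by C_{L−1}; L = 12 gives C_11. So D = C_11 = 58786.
A + B − D = 58786 + 58786 − 58786 = 58786.

58786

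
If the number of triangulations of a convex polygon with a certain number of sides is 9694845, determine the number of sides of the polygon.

Triangulations of a convex m-gon are counted by C_{m−2}. Since C_15 = 9694845, the index is 15.
So m − 2 = 15, giving m = 17 sides.

17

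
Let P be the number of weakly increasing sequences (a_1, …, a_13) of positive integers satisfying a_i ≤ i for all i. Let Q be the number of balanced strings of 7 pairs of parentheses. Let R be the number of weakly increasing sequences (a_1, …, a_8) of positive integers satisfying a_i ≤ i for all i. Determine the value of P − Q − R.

Such sub-staircase sequences of length n are counted by C_n; here n = 13. So P = C_13 = 742900.
A balanced arrangement of 7 bracket pairs is a Dyck word of semilength 7, so the count is C_7. So Q = C_7 = 429.
Such sub-staircase sequences of length n are counted by C_n; here n = 8. So R = C_8 = 1430.
P − Q − R = 742900 − 429 − 1430 = 741041.

741041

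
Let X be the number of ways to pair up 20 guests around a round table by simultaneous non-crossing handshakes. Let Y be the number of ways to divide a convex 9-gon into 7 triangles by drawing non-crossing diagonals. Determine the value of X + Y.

17225

With 20 = 2·10 people, non-crossing handshake pairings are non-crossing perfect matchings on a circle, counted by C_10. So X = C_10 = 16796.
Triangulations of a convex m-gon are counted by C_{m−2}; with m = 9 this is C_7. So Y = C_7 = 429.
X + Y = 16796 + 429 = 17225.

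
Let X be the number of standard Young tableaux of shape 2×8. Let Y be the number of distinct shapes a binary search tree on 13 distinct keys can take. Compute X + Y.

744330

By the hook-length formula (or a Dyck-path bijection), SYT of shape 2×8 number C_8. So X = C_8 = 1430.
Rooted binary trees with 13 nodes (each child slot possibly empty) number C_13. So Y = C_13 = 742900.
X + Y = 1430 + 742900 = 744330.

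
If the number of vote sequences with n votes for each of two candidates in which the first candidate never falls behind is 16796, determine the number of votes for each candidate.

Such ballot sequences with n votes each are counted by C_n, and C_10 = 16796.

10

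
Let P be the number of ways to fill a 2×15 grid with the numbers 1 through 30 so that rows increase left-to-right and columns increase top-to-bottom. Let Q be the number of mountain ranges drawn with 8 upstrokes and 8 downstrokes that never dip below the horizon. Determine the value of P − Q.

Standard Young tableaux of shape 2×n are counted by C_n; here n = 15. So P = C_15 = 9694845.
Paths of 8 up- and 8 down-steps that never dip below the axis are Dyck paths; their count is C_8. So Q = C_8 = 1430.
P − Q = 9694845 − 1430 = 9693415.

9693415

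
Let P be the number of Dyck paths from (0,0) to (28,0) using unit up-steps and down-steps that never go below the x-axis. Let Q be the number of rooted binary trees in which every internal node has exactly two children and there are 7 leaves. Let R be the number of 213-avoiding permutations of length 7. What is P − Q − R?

Dyck paths of semilength n (length 2n) are counted by C_n; here n = 14. So P = C_14 = 2674440.
A full binary tree with L leaves has L−1 internal nodes and is counted by C_{L−1}; L = 7 gives C_6. So Q = C_6 = 132.
For any fixed pattern of length 3, the pattern-avoiding permutations of [7] number C_7. So R = C_7 = 429.
P − Q − R = 2674440 − 132 − 429 = 2673879.

2673879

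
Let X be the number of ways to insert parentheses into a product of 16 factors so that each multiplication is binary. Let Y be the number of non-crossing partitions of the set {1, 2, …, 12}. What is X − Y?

Bracketing 16 factors into binary products is counted by C_{16−1} = C_15. So X = C_15 = 9694845.
The non-crossing partitions of [12] form a lattice of size C_12. So Y = C_12 = 208012.
X − Y = 9694845 − 208012 = 9486833.

9486833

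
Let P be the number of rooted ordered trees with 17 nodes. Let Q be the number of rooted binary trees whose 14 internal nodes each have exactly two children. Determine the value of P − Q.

A rooted plane tree on 17 nodes has 16 edges, and such trees are counted by C_16. So P = C_16 = 35357670.
The number of full binary trees on 14 internal nodes is the Catalan number C_14. So Q = C_14 = 2674440.
P − Q = 35357670 − 2674440 = 32683230.

32683230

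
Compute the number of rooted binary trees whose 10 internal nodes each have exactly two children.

16796

The number of full binary trees on 10 internal nodes is the Catalan number C_10.
C_10 = C(20,10)/11 = 184756/11 = 16796.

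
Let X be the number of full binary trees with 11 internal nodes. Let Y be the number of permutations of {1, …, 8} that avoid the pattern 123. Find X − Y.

Full binary trees with n internal nodes are counted by C_n; here n = 11. So X = C_11 = 58786.
Permutations of [n] avoiding any single length-3 pattern are counted by C_n; here n = 8. So Y = C_8 = 1430.
X − Y = 58786 − 1430 = 57356.

57356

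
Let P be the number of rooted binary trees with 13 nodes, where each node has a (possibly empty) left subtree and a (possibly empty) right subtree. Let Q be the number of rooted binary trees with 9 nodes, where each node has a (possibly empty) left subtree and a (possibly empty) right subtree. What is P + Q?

747762

Binary trees (left/right distinguished) on n nodes are counted by C_n; here n = 13. So P = C_13 = 742900.
Rooted binary trees with 9 nodes (each child slot possibly empty) number C_9. So Q = C_9 = 4862.
P + Q = 742900 + 4862 = 747762.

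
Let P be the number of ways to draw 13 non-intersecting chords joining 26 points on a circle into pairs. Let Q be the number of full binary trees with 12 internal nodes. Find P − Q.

534888

Pairing 26 circle points by 13 non-crossing chords gives C_13 matchings. So P = C_13 = 742900.
Full binary trees with n internal nodes are counted by C_n; here n = 12. So Q = C_12 = 208012.
P − Q = 742900 − 208012 = 534888.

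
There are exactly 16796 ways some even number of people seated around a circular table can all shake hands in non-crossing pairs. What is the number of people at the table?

20

Non-crossing handshake pairings of 2n people are counted by C_n, and C_10 = 16796.
So n = 10, and there are 2n = 20 people.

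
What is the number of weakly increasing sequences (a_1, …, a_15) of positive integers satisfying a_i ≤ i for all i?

9694845

Weakly increasing sequences with a_i ≤ i biject with Dyck paths of semilength 15, so there are C_15.
C_15 = C(30,15)/16 = 155117520/16 = 9694845.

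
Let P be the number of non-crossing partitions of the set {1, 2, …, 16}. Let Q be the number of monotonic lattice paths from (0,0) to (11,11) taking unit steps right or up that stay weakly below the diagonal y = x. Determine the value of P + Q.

The non-crossing partitions of [16] form a lattice of size C_16. So P = C_16 = 35357670.
Monotone paths in an n×n grid that stay weakly below the diagonal are counted by C_n; here n = 11. So Q = C_11 = 58786.
P + Q = 35357670 + 58786 = 35416456.

35416456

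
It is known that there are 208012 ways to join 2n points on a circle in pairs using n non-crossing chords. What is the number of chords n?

12

Non-crossing pairings of 2n points on a circle are counted by C_n. The Catalan number equal to 208012 is C_12.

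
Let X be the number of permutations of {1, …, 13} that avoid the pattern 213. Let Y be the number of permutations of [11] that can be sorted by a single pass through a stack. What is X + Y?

801686

Permutations of [n] avoiding any single length-3 pattern are counted by C_n; here n = 13. So X = C_13 = 742900.
By Knuth's characterisation, the stack-sortable permutations of length 11 are the 231-avoiders, numbering C_11. So Y = C_11 = 58786.
X + Y = 742900 + 58786 = 801686.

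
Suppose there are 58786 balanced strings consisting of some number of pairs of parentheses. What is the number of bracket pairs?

11

Balanced strings of n bracket-pairs are counted by C_n. The Catalan number equal to 58786 is C_11.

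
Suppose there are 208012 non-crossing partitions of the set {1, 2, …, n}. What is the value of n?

12

Non-crossing partitions of [n] are counted by C_n. The Catalan number equal to 208012 is C_12.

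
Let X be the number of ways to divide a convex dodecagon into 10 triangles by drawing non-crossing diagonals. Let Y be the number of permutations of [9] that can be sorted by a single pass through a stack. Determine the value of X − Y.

The number of triangulations of a 12-gon is the Catalan number C_10 (index = sides − 2). So X = C_10 = 16796.
Stack-sortable permutations are exactly the 231-avoiding ones, counted by C_n; here n = 9. So Y = C_9 = 4862.
X − Y = 16796 − 4862 = 11934.

11934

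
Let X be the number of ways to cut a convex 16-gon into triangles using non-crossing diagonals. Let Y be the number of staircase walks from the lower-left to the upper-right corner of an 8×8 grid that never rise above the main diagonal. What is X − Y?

2673010

A convex 16-gon is triangulated into 14 triangles, and the number of such triangulations is the Catalan number C_{16−2} = C_14. So X = C_14 = 2674440.
Monotone paths in an n×n grid that stay weakly below the diagonal are counted by C_n; here n = 8. So Y = C_8 = 1430.
X − Y = 2674440 − 1430 = 2673010.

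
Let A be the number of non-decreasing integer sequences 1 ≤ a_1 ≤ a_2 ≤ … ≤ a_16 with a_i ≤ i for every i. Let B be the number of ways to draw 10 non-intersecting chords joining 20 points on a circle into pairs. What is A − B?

35340874

Such sub-staircase sequences of length n are counted by C_n; here n = 16. So A = C_16 = 35357670.
Pairing 20 circle points by 10 non-crossing chords gives C_10 matchings. So B = C_10 = 16796.
A − B = 35357670 − 16796 = 35340874.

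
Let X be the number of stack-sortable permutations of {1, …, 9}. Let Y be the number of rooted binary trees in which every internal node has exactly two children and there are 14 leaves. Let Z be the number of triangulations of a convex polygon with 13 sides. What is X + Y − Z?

688976

By Knuth's characterisation, the stack-sortable permutations of length 9 are the 231-avoiders, numbering C_9. So X = C_9 = 4862.
Full binary trees with 14 leaves have 14−1 = 13 internal nodes, so there are C_13 of them. So Y = C_13 = 742900.
The number of triangulations of a 13-gon is the Catalan number C_11 (index = sides − 2). So Z = C_11 = 58786.
X + Y − Z = 4862 + 742900 − 58786 = 688976.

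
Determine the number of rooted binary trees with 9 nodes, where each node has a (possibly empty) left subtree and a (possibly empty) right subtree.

4862

Binary trees (left/right distinguished) on n nodes are counted by C_n; here n = 9.
C_9 = 4862.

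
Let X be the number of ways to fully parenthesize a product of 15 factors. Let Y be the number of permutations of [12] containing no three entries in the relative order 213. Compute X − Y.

Ways to associate a product of 15 factors correspond to binary trees on 15 leaves, so the count is C_14. So X = C_14 = 2674440.
For any fixed pattern of length 3, the pattern-avoiding permutations of [12] number C_12. So Y = C_12 = 208012.
X − Y = 2674440 − 208012 = 2466428.

2466428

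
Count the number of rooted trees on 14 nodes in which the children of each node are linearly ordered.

742900

Rooted ordered (plane) trees on m nodes have m−1 edges and are counted by C_{m−1}; m = 14 gives C_13.
C_13 = C_12 · 2(2·12+1)/(12+2) = 208012 · 50/14 = 742900.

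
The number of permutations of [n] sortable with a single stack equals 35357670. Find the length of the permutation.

16

Stack-sortable permutations of [n] are counted by C_n. Since C_16 = 35357670, the index is 16.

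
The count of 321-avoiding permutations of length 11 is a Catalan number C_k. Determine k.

11

For any fixed pattern of length 3, the pattern-avoiding permutations of [11] number C_11.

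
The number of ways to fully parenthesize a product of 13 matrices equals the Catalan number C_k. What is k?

Bracketing 13 factors into binary products is counted by C_{13−1} = C_12.

12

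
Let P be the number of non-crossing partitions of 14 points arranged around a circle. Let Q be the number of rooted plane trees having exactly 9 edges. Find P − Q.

2669578

The non-crossing partitions of [14] form a lattice of size C_14. So P = C_14 = 2674440.
Rooted ordered trees with n edges are counted by C_n; here n = 9. So Q = C_9 = 4862.
P − Q = 2674440 − 4862 = 2669578.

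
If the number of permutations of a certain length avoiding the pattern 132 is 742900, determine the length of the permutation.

13

Permutations of [n] avoiding a fixed length-3 pattern are counted by C_n. Since C_13 = 742900, the index is 13.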